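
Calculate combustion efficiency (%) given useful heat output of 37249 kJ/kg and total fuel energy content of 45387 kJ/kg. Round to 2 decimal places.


Efficiency = (Q_useful / Q_fuel) * 100
Efficiency = (37249 / 45387) * 100
Efficiency = 0.8207 * 100 = 82.07%


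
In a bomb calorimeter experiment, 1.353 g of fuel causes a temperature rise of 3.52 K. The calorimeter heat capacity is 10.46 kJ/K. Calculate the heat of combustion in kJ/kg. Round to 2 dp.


Hc = C_cal * delta_T / m_fuel
Q_released = 10.46 * 3.52 = 36.8192 kJ
m_fuel = 1.353 g = 1.353/1000 kg = 0.001353 kg
Hc = 36.8192 / 0.001353 = 27213.01 kJ/kg


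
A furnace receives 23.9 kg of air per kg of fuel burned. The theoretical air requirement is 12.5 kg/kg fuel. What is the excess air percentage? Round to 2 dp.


Excess air = actual - stoichiometric = 23.9 - 12.5 = 11.40 kg/kg fuel
Excess air % = (excess / stoich) * 100 = (11.40 / 12.5) * 100 = 91.20%


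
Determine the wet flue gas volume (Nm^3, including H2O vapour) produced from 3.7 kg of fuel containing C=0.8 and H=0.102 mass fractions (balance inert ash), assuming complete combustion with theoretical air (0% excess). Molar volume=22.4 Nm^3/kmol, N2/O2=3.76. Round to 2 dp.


Per kg fuel: CO2 = (C/12 kmol)*22.4 = (0.8/12)*22.4 = 1.49333 Nm^3
Per kg fuel: H2O = (H/2 kmol)*22.4 = (0.102/2)*22.4 = 1.14240 Nm^3
O2 needed per kg fuel = C/12 + H/4 = 0.8/12 + 0.102/4 = 0.09216667 kmol
Per kg fuel: N2 = O2*3.76*22.4 = 0.09216667*3.76*22.4 = 7.76265 Nm^3
Total per kg = 1.49333 + 1.14240 + 7.76265 = 10.39838 Nm^3
Total = 10.39838 * 3.7 = 38.47 Nm^3


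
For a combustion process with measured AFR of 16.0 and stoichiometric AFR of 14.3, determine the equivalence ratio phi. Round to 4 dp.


phi = AFR_stoich / AFR_actual
phi = 14.3 / 16.0 = 0.8938


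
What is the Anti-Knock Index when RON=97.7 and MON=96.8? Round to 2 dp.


AKI = (RON + MON) / 2
AKI = (97.7 + 96.8) / 2
AKI = 194.5 / 2 = 97.25


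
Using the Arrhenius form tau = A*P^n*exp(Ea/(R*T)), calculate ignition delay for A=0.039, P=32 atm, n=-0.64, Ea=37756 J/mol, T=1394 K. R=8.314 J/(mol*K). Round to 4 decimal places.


tau = A * P^n * exp(Ea/(R*T))
P^n = 32^(-0.64) = 0.10881882
Ea/(R*T) = 37756/(8.314*1394) = 3.257716
exp(Ea/(R*T)) = 25.990101
tau = 0.039 * 0.10881882 * 25.990101 = 0.1103 ms


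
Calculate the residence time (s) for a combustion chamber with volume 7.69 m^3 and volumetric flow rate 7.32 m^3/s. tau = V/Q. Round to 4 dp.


tau = V / Q_flow
tau = 7.69 / 7.32 = 1.0505 s


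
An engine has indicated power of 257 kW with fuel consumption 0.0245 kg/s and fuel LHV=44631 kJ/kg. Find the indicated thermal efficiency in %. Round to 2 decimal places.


eta_ith = (IP / (mf * LHV)) * 100
Denominator = 0.0245 * 44631 = 1093.4595 kW
eta_ith = (257 / 1093.4595) * 100 = 23.50%


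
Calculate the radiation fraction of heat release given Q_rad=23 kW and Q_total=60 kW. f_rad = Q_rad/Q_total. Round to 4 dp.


f_rad = Q_rad / Q_total
f_rad = 23 / 60 = 0.3833


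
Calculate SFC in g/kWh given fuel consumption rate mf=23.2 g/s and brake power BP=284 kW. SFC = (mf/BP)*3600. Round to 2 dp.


SFC = (mf / BP) * 3600
Rate = 23.2 / 284 = 0.081690 g/(s*kW)
SFC = 0.081690 * 3600 = 294.08 g/kWh


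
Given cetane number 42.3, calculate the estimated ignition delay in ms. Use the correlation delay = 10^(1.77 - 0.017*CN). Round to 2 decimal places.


delay = 10^(1.77 - 0.017*CN)
Exponent = 1.77 - 0.017*42.3 = 1.0509
delay = 10^1.0509 = 11.24 ms


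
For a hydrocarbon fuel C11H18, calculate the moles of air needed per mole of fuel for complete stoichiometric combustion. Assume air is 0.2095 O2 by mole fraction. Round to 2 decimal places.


Balanced combustion: C11H18 + 15.5 O2 -> 11 CO2 + 9 H2O
O2 needed = C + H/4 = 11 + 18/4 = 15.50 moles
Air moles = O2 / 0.2095 = 15.50 / 0.2095 = 73.99 moles air


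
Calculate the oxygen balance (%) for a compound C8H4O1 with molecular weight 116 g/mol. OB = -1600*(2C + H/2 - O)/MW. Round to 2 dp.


OB = -1600 * (2C + H/2 - O) / MW
Inner = 2*8 + 4/2 - 1 = 17.00
OB = -1600 * 17.00 / 116 = -234.48%


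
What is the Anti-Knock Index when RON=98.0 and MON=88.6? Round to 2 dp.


AKI = (RON + MON) / 2
AKI = (98.0 + 88.6) / 2
AKI = 186.6 / 2 = 93.30


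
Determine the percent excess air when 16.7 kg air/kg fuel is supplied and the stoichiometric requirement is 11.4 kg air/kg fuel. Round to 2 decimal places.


Excess air = actual - stoichiometric = 16.7 - 11.4 = 5.30 kg/kg fuel
Excess air % = (excess / stoich) * 100 = (5.30 / 11.4) * 100 = 46.49%


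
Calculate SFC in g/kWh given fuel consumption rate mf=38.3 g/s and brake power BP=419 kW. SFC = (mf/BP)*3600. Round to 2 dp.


SFC = (mf / BP) * 3600
Rate = 38.3 / 419 = 0.091408 g/(s*kW)
SFC = 0.091408 * 3600 = 329.07 g/kWh


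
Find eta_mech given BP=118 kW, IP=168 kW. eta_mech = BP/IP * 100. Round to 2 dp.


eta_mech = (BP / IP) * 100
Ratio = 118 / 168 = 0.7024
eta_mech = 0.7024 * 100 = 70.24%


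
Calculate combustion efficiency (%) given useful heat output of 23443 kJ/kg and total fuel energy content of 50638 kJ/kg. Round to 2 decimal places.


Efficiency = (Q_useful / Q_fuel) * 100
Efficiency = (23443 / 50638) * 100
Efficiency = 0.4630 * 100 = 46.30%


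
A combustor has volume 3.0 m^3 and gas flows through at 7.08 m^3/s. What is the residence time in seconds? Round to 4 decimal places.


tau = V / Q_flow
tau = 3.0 / 7.08 = 0.4237 s


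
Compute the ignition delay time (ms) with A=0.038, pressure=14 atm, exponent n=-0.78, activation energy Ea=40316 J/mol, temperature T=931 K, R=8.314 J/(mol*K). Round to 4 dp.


tau = A * P^n * exp(Ea/(R*T))
P^n = 14^(-0.78) = 0.12764980
Ea/(R*T) = 40316/(8.314*931) = 5.208561
exp(Ea/(R*T)) = 182.830733
tau = 0.038 * 0.12764980 * 182.830733 = 0.8869 ms


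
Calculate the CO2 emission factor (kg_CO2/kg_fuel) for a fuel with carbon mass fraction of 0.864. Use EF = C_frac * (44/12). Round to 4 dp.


EF = C_frac * (M_CO2 / M_C)
EF = 0.864 * (44/12)
EF = 0.864 * 3.666667 = 3.1680 kg_CO2/kg_fuel


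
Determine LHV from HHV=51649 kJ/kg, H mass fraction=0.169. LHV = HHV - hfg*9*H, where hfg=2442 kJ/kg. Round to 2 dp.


LHV = HHV - hfg * 9 * H
Water correction = 2442 * 9 * 0.169 = 3714.282 kJ/kg
LHV = 51649 - 3714.282 = 47934.72 kJ/kg


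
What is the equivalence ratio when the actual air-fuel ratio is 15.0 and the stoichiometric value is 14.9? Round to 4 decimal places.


phi = AFR_stoich / AFR_actual
phi = 14.9 / 15.0 = 0.9933


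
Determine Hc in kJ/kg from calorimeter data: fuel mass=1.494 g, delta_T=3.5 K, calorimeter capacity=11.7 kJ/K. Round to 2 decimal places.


Hc = C_cal * delta_T / m_fuel
Q_released = 11.7 * 3.5 = 40.9500 kJ
m_fuel = 1.494 g = 1.494/1000 kg = 0.001494 kg
Hc = 40.9500 / 0.001494 = 27409.64 kJ/kg


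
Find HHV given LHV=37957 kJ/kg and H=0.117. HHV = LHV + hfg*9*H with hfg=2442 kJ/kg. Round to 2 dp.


HHV = LHV + hfg * 9 * H
Water addition = 2442 * 9 * 0.117 = 2571.426 kJ/kg
HHV = 37957 + 2571.426 = 40528.43 kJ/kg


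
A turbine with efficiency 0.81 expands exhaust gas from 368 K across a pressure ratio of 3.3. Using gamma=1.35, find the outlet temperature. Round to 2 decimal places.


T_out = T_in * (1 - eta * (1 - PR^(-(gamma-1)/gamma)))
Exponent = -(1.35-1)/1.35 = -0.25925926
PR^exp = 3.3^(-0.25925926) = 0.73378775
Factor = 1 - 0.81*(1 - 0.73378775) = 0.78436808
T_out = 368 * 0.78436808 = 288.65 K


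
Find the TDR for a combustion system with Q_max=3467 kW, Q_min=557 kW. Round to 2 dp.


TDR = Q_max / Q_min
TDR = 3467 / 557 = 6.22


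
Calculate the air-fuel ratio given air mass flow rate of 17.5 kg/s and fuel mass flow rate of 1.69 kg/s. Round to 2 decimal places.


AFR = m_air / m_fuel
AFR = 17.5 / 1.69 = 10.36


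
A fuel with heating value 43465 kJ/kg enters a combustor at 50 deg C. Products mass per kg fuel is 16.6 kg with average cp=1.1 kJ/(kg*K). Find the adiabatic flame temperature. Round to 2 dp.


T_ad = T_in + Hc / (m_p * cp)
Denominator = 16.6 * 1.1 = 18.2600
Temperature rise = 43465 / 18.2600 = 2380.34 K
T_ad = 50 + 2380.34 = 2430.34 deg C


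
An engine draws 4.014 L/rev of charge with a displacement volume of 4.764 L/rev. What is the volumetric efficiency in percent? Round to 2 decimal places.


eta_v = (V_actual / V_disp) * 100
Ratio = 4.014 / 4.764 = 0.8426
eta_v = 0.8426 * 100 = 84.26%


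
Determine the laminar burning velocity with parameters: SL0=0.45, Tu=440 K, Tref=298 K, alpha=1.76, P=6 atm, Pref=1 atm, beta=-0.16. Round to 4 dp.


SL = SL0 * (Tu/Tref)^alpha * (P/Pref)^beta
T ratio = 440/298 = 1.47651007
(T ratio)^alpha = 1.47651007^1.76 = 1.985437
(P/Pref)^beta = 6^(-0.16) = 0.750751
SL = 0.45 * 1.985437 * 0.750751 = 0.6708 m/s


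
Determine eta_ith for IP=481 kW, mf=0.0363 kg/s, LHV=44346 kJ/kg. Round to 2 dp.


eta_ith = (IP / (mf * LHV)) * 100
Denominator = 0.0363 * 44346 = 1609.7598 kW
eta_ith = (481 / 1609.7598) * 100 = 29.88%


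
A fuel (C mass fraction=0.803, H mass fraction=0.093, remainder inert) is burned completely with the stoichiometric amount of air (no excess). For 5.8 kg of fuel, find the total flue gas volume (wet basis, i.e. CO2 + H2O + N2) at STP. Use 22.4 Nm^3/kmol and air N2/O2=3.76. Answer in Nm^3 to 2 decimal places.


Per kg fuel: CO2 = (C/12 kmol)*22.4 = (0.803/12)*22.4 = 1.49893 Nm^3
Per kg fuel: H2O = (H/2 kmol)*22.4 = (0.093/2)*22.4 = 1.04160 Nm^3
O2 needed per kg fuel = C/12 + H/4 = 0.803/12 + 0.093/4 = 0.09016667 kmol
Per kg fuel: N2 = O2*3.76*22.4 = 0.09016667*3.76*22.4 = 7.59420 Nm^3
Total per kg = 1.49893 + 1.04160 + 7.59420 = 10.13473 Nm^3
Total = 10.13473 * 5.8 = 58.78 Nm^3


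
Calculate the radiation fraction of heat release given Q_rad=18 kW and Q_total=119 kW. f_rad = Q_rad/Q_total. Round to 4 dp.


f_rad = Q_rad / Q_total
f_rad = 18 / 119 = 0.1513


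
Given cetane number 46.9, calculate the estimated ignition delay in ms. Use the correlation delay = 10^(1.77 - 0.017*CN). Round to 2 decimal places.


delay = 10^(1.77 - 0.017*CN)
Exponent = 1.77 - 0.017*46.9 = 0.9727
delay = 10^0.9727 = 9.39 ms


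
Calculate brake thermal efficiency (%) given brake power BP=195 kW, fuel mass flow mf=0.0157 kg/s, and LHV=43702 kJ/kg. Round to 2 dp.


eta_BTE = (BP / (mf * LHV)) * 100
Denominator = 0.0157 * 43702 = 686.1214 kW
eta_BTE = (195 / 686.1214) * 100 = 28.42%


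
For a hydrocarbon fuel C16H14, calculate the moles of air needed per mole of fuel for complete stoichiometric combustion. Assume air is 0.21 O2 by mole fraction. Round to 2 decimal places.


Balanced combustion: C16H14 + 19.5 O2 -> 16 CO2 + 7 H2O
O2 needed = C + H/4 = 16 + 14/4 = 19.50 moles
Air moles = O2 / 0.21 = 19.50 / 0.21 = 92.86 moles air


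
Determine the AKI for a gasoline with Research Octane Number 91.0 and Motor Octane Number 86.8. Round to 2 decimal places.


AKI = (RON + MON) / 2
AKI = (91.0 + 86.8) / 2
AKI = 177.8 / 2 = 88.90


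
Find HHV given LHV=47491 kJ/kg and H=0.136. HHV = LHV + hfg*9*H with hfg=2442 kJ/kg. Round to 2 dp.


HHV = LHV + hfg * 9 * H
Water addition = 2442 * 9 * 0.136 = 2989.008 kJ/kg
HHV = 47491 + 2989.008 = 50480.01 kJ/kg


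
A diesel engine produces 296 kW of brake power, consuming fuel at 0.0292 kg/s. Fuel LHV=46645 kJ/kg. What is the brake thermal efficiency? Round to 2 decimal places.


eta_BTE = (BP / (mf * LHV)) * 100
Denominator = 0.0292 * 46645 = 1362.0340 kW
eta_BTE = (296 / 1362.0340) * 100 = 21.73%


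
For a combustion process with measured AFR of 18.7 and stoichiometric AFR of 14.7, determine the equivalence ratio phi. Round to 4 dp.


phi = AFR_stoich / AFR_actual
phi = 14.7 / 18.7 = 0.7861


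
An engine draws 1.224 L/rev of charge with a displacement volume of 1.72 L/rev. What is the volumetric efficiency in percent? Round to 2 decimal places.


eta_v = (V_actual / V_disp) * 100
Ratio = 1.224 / 1.72 = 0.7116
eta_v = 0.7116 * 100 = 71.16%


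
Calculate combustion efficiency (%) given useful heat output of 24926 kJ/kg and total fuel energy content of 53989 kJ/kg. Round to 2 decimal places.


Efficiency = (Q_useful / Q_fuel) * 100
Efficiency = (24926 / 53989) * 100
Efficiency = 0.4617 * 100 = 46.17%


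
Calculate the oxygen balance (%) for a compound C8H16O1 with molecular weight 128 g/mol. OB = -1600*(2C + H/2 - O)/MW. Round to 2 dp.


OB = -1600 * (2C + H/2 - O) / MW
Inner = 2*8 + 16/2 - 1 = 23.00
OB = -1600 * 23.00 / 128 = -287.50%


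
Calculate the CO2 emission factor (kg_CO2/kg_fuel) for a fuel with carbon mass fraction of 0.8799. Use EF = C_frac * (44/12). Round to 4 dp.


EF = C_frac * (M_CO2 / M_C)
EF = 0.8799 * (44/12)
EF = 0.8799 * 3.666667 = 3.2263 kg_CO2/kg_fuel


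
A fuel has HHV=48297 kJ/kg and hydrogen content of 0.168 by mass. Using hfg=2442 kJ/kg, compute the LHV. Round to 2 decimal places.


LHV = HHV - hfg * 9 * H
Water correction = 2442 * 9 * 0.168 = 3692.304 kJ/kg
LHV = 48297 - 3692.304 = 44604.70 kJ/kg


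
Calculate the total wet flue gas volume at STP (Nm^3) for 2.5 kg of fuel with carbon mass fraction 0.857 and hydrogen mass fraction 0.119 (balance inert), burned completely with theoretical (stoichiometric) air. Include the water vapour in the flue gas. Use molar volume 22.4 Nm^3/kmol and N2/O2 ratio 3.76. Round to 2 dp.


Per kg fuel: CO2 = (C/12 kmol)*22.4 = (0.857/12)*22.4 = 1.59973 Nm^3
Per kg fuel: H2O = (H/2 kmol)*22.4 = (0.119/2)*22.4 = 1.33280 Nm^3
O2 needed per kg fuel = C/12 + H/4 = 0.857/12 + 0.119/4 = 0.10116667 kmol
Per kg fuel: N2 = O2*3.76*22.4 = 0.10116667*3.76*22.4 = 8.52066 Nm^3
Total per kg = 1.59973 + 1.33280 + 8.52066 = 11.45319 Nm^3
Total = 11.45319 * 2.5 = 28.63 Nm^3


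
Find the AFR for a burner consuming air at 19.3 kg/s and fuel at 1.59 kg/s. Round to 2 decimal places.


AFR = m_air / m_fuel
AFR = 19.3 / 1.59 = 12.14


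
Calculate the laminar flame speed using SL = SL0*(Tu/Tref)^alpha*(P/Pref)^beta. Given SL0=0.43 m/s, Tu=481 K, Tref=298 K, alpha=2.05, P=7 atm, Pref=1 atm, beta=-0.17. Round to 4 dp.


SL = SL0 * (Tu/Tref)^alpha * (P/Pref)^beta
T ratio = 481/298 = 1.61409396
(T ratio)^alpha = 1.61409396^2.05 = 2.668419
(P/Pref)^beta = 7^(-0.17) = 0.718345
SL = 0.43 * 2.668419 * 0.718345 = 0.8242 m/s


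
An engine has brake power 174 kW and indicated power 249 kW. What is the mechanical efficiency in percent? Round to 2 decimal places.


eta_mech = (BP / IP) * 100
Ratio = 174 / 249 = 0.6988
eta_mech = 0.6988 * 100 = 69.88%


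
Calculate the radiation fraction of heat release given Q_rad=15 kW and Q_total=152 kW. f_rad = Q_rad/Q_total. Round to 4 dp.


f_rad = Q_rad / Q_total
f_rad = 15 / 152 = 0.0987


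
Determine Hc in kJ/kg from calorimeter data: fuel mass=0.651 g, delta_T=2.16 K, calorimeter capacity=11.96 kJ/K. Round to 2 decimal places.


Hc = C_cal * delta_T / m_fuel
Q_released = 11.96 * 2.16 = 25.8336 kJ
m_fuel = 0.651 g = 0.651/1000 kg = 0.000651 kg
Hc = 25.8336 / 0.000651 = 39682.95 kJ/kg


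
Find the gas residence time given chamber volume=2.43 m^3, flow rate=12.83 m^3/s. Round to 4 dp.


tau = V / Q_flow
tau = 2.43 / 12.83 = 0.1894 s


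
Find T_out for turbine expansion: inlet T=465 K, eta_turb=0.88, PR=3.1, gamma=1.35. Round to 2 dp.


T_out = T_in * (1 - eta * (1 - PR^(-(gamma-1)/gamma)))
Exponent = -(1.35-1)/1.35 = -0.25925926
PR^exp = 3.1^(-0.25925926) = 0.74577862
Factor = 1 - 0.88*(1 - 0.74577862) = 0.77628519
T_out = 465 * 0.77628519 = 360.97 K


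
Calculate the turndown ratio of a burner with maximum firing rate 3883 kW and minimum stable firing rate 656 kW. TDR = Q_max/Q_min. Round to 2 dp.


TDR = Q_max / Q_min
TDR = 3883 / 656 = 5.92


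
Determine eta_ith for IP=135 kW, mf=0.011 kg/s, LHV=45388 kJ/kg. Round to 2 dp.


eta_ith = (IP / (mf * LHV)) * 100
Denominator = 0.011 * 45388 = 499.2680 kW
eta_ith = (135 / 499.2680) * 100 = 27.04%


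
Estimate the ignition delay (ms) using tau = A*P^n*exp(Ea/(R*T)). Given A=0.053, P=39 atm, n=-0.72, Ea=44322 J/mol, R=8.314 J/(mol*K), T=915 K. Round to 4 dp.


tau = A * P^n * exp(Ea/(R*T))
P^n = 39^(-0.72) = 0.07152098
Ea/(R*T) = 44322/(8.314*915) = 5.826238
exp(Ea/(R*T)) = 339.080718
tau = 0.053 * 0.07152098 * 339.080718 = 1.2853 ms


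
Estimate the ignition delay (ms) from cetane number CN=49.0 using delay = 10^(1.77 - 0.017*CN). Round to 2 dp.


delay = 10^(1.77 - 0.017*CN)
Exponent = 1.77 - 0.017*49.0 = 0.9370
delay = 10^0.9370 = 8.65 ms


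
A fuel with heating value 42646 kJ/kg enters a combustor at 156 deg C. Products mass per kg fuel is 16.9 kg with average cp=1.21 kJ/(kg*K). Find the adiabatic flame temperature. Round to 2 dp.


T_ad = T_in + Hc / (m_p * cp)
Denominator = 16.9 * 1.21 = 20.4490
Temperature rise = 42646 / 20.4490 = 2085.48 K
T_ad = 156 + 2085.48 = 2241.48 deg C


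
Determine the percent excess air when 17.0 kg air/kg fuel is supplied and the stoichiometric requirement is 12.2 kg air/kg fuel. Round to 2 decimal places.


Excess air = actual - stoichiometric = 17.0 - 12.2 = 4.80 kg/kg fuel
Excess air % = (excess / stoich) * 100 = (4.80 / 12.2) * 100 = 39.34%


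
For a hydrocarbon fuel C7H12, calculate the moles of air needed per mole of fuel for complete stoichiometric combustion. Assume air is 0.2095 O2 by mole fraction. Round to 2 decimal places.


Balanced combustion: C7H12 + 10 O2 -> 7 CO2 + 6 H2O
O2 needed = C + H/4 = 7 + 12/4 = 10.00 moles
Air moles = O2 / 0.2095 = 10.00 / 0.2095 = 47.73 moles air


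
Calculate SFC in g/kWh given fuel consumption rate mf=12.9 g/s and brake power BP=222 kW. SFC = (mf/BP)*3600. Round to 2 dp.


SFC = (mf / BP) * 3600
Rate = 12.9 / 222 = 0.058108 g/(s*kW)
SFC = 0.058108 * 3600 = 209.19 g/kWh


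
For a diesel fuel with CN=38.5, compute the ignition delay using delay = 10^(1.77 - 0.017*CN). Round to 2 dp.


delay = 10^(1.77 - 0.017*CN)
Exponent = 1.77 - 0.017*38.5 = 1.1155
delay = 10^1.1155 = 13.05 ms


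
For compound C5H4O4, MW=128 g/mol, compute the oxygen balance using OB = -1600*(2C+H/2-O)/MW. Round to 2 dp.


OB = -1600 * (2C + H/2 - O) / MW
Inner = 2*5 + 4/2 - 4 = 8.00
OB = -1600 * 8.00 / 128 = -100.00%


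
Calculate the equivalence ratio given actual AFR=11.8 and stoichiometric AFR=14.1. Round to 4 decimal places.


phi = AFR_stoich / AFR_actual
phi = 14.1 / 11.8 = 1.1949


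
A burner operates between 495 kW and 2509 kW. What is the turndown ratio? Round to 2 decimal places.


TDR = Q_max / Q_min
TDR = 2509 / 495 = 5.07


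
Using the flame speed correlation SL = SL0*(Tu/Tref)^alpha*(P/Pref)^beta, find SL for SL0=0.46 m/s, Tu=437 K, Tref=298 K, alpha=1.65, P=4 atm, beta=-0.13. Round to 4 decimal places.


SL = SL0 * (Tu/Tref)^alpha * (P/Pref)^beta
T ratio = 437/298 = 1.46644295
(T ratio)^alpha = 1.46644295^1.65 = 1.880778
(P/Pref)^beta = 4^(-0.13) = 0.835088
SL = 0.46 * 1.880778 * 0.835088 = 0.7225 m/s


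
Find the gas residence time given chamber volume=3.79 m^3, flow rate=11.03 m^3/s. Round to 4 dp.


tau = V / Q_flow
tau = 3.79 / 11.03 = 0.3436 s


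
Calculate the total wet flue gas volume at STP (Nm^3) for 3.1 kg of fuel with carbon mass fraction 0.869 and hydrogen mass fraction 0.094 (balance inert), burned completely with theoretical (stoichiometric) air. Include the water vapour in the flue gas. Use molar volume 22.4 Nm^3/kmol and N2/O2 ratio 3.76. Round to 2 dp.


Per kg fuel: CO2 = (C/12 kmol)*22.4 = (0.869/12)*22.4 = 1.62213 Nm^3
Per kg fuel: H2O = (H/2 kmol)*22.4 = (0.094/2)*22.4 = 1.05280 Nm^3
O2 needed per kg fuel = C/12 + H/4 = 0.869/12 + 0.094/4 = 0.09591667 kmol
Per kg fuel: N2 = O2*3.76*22.4 = 0.09591667*3.76*22.4 = 8.07849 Nm^3
Total per kg = 1.62213 + 1.05280 + 8.07849 = 10.75342 Nm^3
Total = 10.75342 * 3.1 = 33.34 Nm^3


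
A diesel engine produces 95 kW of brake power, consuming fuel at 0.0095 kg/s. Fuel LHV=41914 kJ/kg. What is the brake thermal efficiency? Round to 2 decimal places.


eta_BTE = (BP / (mf * LHV)) * 100
Denominator = 0.0095 * 41914 = 398.1830 kW
eta_BTE = (95 / 398.1830) * 100 = 23.86%


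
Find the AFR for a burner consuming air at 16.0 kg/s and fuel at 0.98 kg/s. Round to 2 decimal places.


AFR = m_air / m_fuel
AFR = 16.0 / 0.98 = 16.33


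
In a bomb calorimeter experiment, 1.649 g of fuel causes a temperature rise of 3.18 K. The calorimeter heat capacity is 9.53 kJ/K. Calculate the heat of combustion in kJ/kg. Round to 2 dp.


Hc = C_cal * delta_T / m_fuel
Q_released = 9.53 * 3.18 = 30.3054 kJ
m_fuel = 1.649 g = 1.649/1000 kg = 0.001649 kg
Hc = 30.3054 / 0.001649 = 18378.05 kJ/kg


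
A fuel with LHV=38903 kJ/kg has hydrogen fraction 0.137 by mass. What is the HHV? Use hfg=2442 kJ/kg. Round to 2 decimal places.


HHV = LHV + hfg * 9 * H
Water addition = 2442 * 9 * 0.137 = 3010.986 kJ/kg
HHV = 38903 + 3010.986 = 41913.99 kJ/kg


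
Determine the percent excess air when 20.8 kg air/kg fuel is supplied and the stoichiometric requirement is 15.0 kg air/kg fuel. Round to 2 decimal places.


Excess air = actual - stoichiometric = 20.8 - 15.0 = 5.80 kg/kg fuel
Excess air % = (excess / stoich) * 100 = (5.80 / 15.0) * 100 = 38.67%


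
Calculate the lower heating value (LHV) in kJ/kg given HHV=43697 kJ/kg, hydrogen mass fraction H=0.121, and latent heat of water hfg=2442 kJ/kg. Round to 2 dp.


LHV = HHV - hfg * 9 * H
Water correction = 2442 * 9 * 0.121 = 2659.338 kJ/kg
LHV = 43697 - 2659.338 = 41037.66 kJ/kg


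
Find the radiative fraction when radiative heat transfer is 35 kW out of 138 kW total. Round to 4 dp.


f_rad = Q_rad / Q_total
f_rad = 35 / 138 = 0.2536


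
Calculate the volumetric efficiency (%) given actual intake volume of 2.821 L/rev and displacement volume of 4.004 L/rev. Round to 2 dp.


eta_v = (V_actual / V_disp) * 100
Ratio = 2.821 / 4.004 = 0.7045
eta_v = 0.7045 * 100 = 70.45%


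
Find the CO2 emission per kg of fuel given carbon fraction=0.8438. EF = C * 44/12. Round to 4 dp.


EF = C_frac * (M_CO2 / M_C)
EF = 0.8438 * (44/12)
EF = 0.8438 * 3.666667 = 3.0939 kg_CO2/kg_fuel


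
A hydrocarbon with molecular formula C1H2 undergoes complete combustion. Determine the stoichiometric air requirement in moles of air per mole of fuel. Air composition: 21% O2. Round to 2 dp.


Balanced combustion: C1H2 + 1.5 O2 -> 1 CO2 + 1 H2O
O2 needed = C + H/4 = 1 + 2/4 = 1.50 moles
Air moles = O2 / 0.21 = 1.50 / 0.21 = 7.14 moles air


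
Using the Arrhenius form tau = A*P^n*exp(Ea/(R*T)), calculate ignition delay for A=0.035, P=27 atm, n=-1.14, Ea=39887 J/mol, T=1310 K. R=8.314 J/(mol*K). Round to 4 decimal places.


tau = A * P^n * exp(Ea/(R*T))
P^n = 27^(-1.14) = 0.02334776
Ea/(R*T) = 39887/(8.314*1310) = 3.662267
exp(Ea/(R*T)) = 38.949559
tau = 0.035 * 0.02334776 * 38.949559 = 0.0318 ms


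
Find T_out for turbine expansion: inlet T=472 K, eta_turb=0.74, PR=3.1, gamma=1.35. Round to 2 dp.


T_out = T_in * (1 - eta * (1 - PR^(-(gamma-1)/gamma)))
Exponent = -(1.35-1)/1.35 = -0.25925926
PR^exp = 3.1^(-0.25925926) = 0.74577862
Factor = 1 - 0.74*(1 - 0.74577862) = 0.81187618
T_out = 472 * 0.81187618 = 383.21 K


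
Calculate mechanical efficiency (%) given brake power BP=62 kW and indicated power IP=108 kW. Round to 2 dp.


eta_mech = (BP / IP) * 100
Ratio = 62 / 108 = 0.5741
eta_mech = 0.5741 * 100 = 57.41%


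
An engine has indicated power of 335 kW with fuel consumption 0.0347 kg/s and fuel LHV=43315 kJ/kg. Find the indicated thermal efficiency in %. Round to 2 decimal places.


eta_ith = (IP / (mf * LHV)) * 100
Denominator = 0.0347 * 43315 = 1503.0305 kW
eta_ith = (335 / 1503.0305) * 100 = 22.29%


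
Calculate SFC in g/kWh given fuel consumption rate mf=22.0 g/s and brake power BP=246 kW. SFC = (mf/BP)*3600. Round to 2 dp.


SFC = (mf / BP) * 3600
Rate = 22.0 / 246 = 0.089431 g/(s*kW)
SFC = 0.089431 * 3600 = 321.95 g/kWh


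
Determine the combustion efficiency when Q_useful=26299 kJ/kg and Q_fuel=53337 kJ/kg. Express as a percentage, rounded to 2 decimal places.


Efficiency = (Q_useful / Q_fuel) * 100
Efficiency = (26299 / 53337) * 100
Efficiency = 0.4931 * 100 = 49.31%


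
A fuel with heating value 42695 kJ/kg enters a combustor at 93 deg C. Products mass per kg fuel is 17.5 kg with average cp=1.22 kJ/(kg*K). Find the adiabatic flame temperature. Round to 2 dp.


T_ad = T_in + Hc / (m_p * cp)
Denominator = 17.5 * 1.22 = 21.3500
Temperature rise = 42695 / 21.3500 = 1999.77 K
T_ad = 93 + 1999.77 = 2092.77 deg C


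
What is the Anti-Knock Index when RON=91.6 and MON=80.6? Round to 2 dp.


AKI = (RON + MON) / 2
AKI = (91.6 + 80.6) / 2
AKI = 172.2 / 2 = 86.10


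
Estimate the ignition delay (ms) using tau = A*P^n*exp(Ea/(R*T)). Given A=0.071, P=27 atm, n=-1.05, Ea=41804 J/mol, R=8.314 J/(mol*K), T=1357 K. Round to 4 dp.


tau = A * P^n * exp(Ea/(R*T))
P^n = 27^(-1.05) = 0.03141001
Ea/(R*T) = 41804/(8.314*1357) = 3.705339
exp(Ea/(R*T)) = 40.663838
tau = 0.071 * 0.03141001 * 40.663838 = 0.0907 ms


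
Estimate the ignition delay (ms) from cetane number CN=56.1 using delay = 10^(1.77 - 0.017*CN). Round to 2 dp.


delay = 10^(1.77 - 0.017*CN)
Exponent = 1.77 - 0.017*56.1 = 0.8163
delay = 10^0.8163 = 6.55 ms


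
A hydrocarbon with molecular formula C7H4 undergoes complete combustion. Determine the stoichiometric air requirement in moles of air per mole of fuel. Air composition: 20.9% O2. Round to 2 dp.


Balanced combustion: C7H4 + 8 O2 -> 7 CO2 + 2 H2O
O2 needed = C + H/4 = 7 + 4/4 = 8.00 moles
Air moles = O2 / 0.209 = 8.00 / 0.209 = 38.28 moles air


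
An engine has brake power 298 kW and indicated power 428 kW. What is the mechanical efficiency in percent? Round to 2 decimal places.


eta_mech = (BP / IP) * 100
Ratio = 298 / 428 = 0.6963
eta_mech = 0.6963 * 100 = 69.63%


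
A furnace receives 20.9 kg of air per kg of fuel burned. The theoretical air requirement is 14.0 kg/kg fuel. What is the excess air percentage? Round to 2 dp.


Excess air = actual - stoichiometric = 20.9 - 14.0 = 6.90 kg/kg fuel
Excess air % = (excess / stoich) * 100 = (6.90 / 14.0) * 100 = 49.29%


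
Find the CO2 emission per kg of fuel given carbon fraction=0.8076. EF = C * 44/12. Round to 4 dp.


EF = C_frac * (M_CO2 / M_C)
EF = 0.8076 * (44/12)
EF = 0.8076 * 3.666667 = 2.9612 kg_CO2/kg_fuel


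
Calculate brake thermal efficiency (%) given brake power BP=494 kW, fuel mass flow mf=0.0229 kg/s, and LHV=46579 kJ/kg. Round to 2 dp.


eta_BTE = (BP / (mf * LHV)) * 100
Denominator = 0.0229 * 46579 = 1066.6591 kW
eta_BTE = (494 / 1066.6591) * 100 = 46.31%


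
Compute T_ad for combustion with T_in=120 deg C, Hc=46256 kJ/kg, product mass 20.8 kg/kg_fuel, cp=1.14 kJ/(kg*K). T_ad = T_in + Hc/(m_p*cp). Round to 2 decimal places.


T_ad = T_in + Hc / (m_p * cp)
Denominator = 20.8 * 1.14 = 23.7120
Temperature rise = 46256 / 23.7120 = 1950.74 K
T_ad = 120 + 1950.74 = 2070.74 deg C


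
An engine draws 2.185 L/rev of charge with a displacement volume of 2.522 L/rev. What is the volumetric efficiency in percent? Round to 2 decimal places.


eta_v = (V_actual / V_disp) * 100
Ratio = 2.185 / 2.522 = 0.8664
eta_v = 0.8664 * 100 = 86.64%


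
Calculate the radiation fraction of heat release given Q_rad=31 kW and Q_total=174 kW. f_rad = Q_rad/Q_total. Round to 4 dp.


f_rad = Q_rad / Q_total
f_rad = 31 / 174 = 0.1782


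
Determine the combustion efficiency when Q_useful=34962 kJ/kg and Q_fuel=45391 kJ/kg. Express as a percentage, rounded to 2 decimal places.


Efficiency = (Q_useful / Q_fuel) * 100
Efficiency = (34962 / 45391) * 100
Efficiency = 0.7702 * 100 = 77.02%


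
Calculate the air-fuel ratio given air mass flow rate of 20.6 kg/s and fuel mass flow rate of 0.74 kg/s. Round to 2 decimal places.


AFR = m_air / m_fuel
AFR = 20.6 / 0.74 = 27.84


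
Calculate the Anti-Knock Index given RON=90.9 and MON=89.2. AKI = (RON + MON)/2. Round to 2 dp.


AKI = (RON + MON) / 2
AKI = (90.9 + 89.2) / 2
AKI = 180.1 / 2 = 90.05


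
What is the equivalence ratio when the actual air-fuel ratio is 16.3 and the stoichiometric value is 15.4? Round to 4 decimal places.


phi = AFR_stoich / AFR_actual
phi = 15.4 / 16.3 = 0.9448


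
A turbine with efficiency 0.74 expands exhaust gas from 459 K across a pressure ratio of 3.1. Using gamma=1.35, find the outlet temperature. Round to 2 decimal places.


T_out = T_in * (1 - eta * (1 - PR^(-(gamma-1)/gamma)))
Exponent = -(1.35-1)/1.35 = -0.25925926
PR^exp = 3.1^(-0.25925926) = 0.74577862
Factor = 1 - 0.74*(1 - 0.74577862) = 0.81187618
T_out = 459 * 0.81187618 = 372.65 K


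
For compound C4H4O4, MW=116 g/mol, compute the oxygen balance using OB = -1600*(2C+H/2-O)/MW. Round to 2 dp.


OB = -1600 * (2C + H/2 - O) / MW
Inner = 2*4 + 4/2 - 4 = 6.00
OB = -1600 * 6.00 / 116 = -82.76%


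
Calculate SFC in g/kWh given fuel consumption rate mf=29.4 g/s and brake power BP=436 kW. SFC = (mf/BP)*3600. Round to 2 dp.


SFC = (mf / BP) * 3600
Rate = 29.4 / 436 = 0.067431 g/(s*kW)
SFC = 0.067431 * 3600 = 242.75 g/kWh


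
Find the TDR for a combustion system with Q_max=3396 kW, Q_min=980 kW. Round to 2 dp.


TDR = Q_max / Q_min
TDR = 3396 / 980 = 3.47


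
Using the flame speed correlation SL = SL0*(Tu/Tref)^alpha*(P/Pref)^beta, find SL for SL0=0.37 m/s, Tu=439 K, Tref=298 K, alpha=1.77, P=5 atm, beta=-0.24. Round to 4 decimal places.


SL = SL0 * (Tu/Tref)^alpha * (P/Pref)^beta
T ratio = 439/298 = 1.47315436
(T ratio)^alpha = 1.47315436^1.77 = 1.985178
(P/Pref)^beta = 5^(-0.24) = 0.679590
SL = 0.37 * 1.985178 * 0.679590 = 0.4992 m/s


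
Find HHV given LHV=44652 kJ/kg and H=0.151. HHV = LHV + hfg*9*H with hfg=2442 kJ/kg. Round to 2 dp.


HHV = LHV + hfg * 9 * H
Water addition = 2442 * 9 * 0.151 = 3318.678 kJ/kg
HHV = 44652 + 3318.678 = 47970.68 kJ/kg


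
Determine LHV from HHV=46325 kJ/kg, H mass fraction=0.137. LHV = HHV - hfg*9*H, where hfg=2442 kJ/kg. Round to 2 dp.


LHV = HHV - hfg * 9 * H
Water correction = 2442 * 9 * 0.137 = 3010.986 kJ/kg
LHV = 46325 - 3010.986 = 43314.01 kJ/kg


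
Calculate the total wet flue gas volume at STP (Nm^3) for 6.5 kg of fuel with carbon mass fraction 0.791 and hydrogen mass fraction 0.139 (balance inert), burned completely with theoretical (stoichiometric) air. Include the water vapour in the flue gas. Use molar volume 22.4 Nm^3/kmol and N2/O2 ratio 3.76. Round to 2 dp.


Per kg fuel: CO2 = (C/12 kmol)*22.4 = (0.791/12)*22.4 = 1.47653 Nm^3
Per kg fuel: H2O = (H/2 kmol)*22.4 = (0.139/2)*22.4 = 1.55680 Nm^3
O2 needed per kg fuel = C/12 + H/4 = 0.791/12 + 0.139/4 = 0.10066667 kmol
Per kg fuel: N2 = O2*3.76*22.4 = 0.10066667*3.76*22.4 = 8.47855 Nm^3
Total per kg = 1.47653 + 1.55680 + 8.47855 = 11.51188 Nm^3
Total = 11.51188 * 6.5 = 74.83 Nm^3


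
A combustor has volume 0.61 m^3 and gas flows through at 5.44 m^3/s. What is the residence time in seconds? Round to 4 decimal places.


tau = V / Q_flow
tau = 0.61 / 5.44 = 0.1121 s


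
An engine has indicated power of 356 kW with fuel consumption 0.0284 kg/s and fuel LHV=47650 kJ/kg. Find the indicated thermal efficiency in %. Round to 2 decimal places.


eta_ith = (IP / (mf * LHV)) * 100
Denominator = 0.0284 * 47650 = 1353.2600 kW
eta_ith = (356 / 1353.2600) * 100 = 26.31%


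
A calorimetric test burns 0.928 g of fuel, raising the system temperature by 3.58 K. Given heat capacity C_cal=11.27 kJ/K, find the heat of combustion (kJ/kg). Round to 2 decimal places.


Hc = C_cal * delta_T / m_fuel
Q_released = 11.27 * 3.58 = 40.3466 kJ
m_fuel = 0.928 g = 0.928/1000 kg = 0.000928 kg
Hc = 40.3466 / 0.000928 = 43476.94 kJ/kg


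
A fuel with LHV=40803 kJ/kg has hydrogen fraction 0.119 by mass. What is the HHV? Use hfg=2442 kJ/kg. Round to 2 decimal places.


HHV = LHV + hfg * 9 * H
Water addition = 2442 * 9 * 0.119 = 2615.382 kJ/kg
HHV = 40803 + 2615.382 = 43418.38 kJ/kg


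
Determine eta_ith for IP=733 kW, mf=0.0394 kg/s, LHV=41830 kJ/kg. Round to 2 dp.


eta_ith = (IP / (mf * LHV)) * 100
Denominator = 0.0394 * 41830 = 1648.1020 kW
eta_ith = (733 / 1648.1020) * 100 = 44.48%


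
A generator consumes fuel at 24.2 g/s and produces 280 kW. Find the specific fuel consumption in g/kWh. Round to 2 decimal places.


SFC = (mf / BP) * 3600
Rate = 24.2 / 280 = 0.086429 g/(s*kW)
SFC = 0.086429 * 3600 = 311.14 g/kWh


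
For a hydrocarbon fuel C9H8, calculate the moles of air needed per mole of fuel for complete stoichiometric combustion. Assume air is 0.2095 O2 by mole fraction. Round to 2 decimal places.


Balanced combustion: C9H8 + 11 O2 -> 9 CO2 + 4 H2O
O2 needed = C + H/4 = 9 + 8/4 = 11.00 moles
Air moles = O2 / 0.2095 = 11.00 / 0.2095 = 52.51 moles air


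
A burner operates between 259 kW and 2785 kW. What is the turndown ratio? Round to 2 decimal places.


TDR = Q_max / Q_min
TDR = 2785 / 259 = 10.75


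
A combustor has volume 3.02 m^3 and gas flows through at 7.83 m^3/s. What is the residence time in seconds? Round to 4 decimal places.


tau = V / Q_flow
tau = 3.02 / 7.83 = 0.3857 s


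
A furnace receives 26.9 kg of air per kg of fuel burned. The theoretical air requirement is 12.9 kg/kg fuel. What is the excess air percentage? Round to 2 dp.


Excess air = actual - stoichiometric = 26.9 - 12.9 = 14.00 kg/kg fuel
Excess air % = (excess / stoich) * 100 = (14.00 / 12.9) * 100 = 108.53%


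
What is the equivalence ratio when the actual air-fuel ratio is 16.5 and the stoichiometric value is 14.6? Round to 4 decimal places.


phi = AFR_stoich / AFR_actual
phi = 14.6 / 16.5 = 0.8848


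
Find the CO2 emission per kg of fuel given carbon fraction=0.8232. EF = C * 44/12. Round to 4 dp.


EF = C_frac * (M_CO2 / M_C)
EF = 0.8232 * (44/12)
EF = 0.8232 * 3.666667 = 3.0184 kg_CO2/kg_fuel


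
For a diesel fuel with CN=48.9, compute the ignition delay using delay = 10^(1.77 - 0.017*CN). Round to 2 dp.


delay = 10^(1.77 - 0.017*CN)
Exponent = 1.77 - 0.017*48.9 = 0.9387
delay = 10^0.9387 = 8.68 ms


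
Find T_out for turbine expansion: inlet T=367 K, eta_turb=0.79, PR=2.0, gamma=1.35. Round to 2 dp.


T_out = T_in * (1 - eta * (1 - PR^(-(gamma-1)/gamma)))
Exponent = -(1.35-1)/1.35 = -0.25925926
PR^exp = 2.0^(-0.25925926) = 0.83551680
Factor = 1 - 0.79*(1 - 0.83551680) = 0.87005827
T_out = 367 * 0.87005827 = 319.31 K


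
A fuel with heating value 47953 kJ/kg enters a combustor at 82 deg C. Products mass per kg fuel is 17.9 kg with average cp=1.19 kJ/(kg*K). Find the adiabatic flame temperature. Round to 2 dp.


T_ad = T_in + Hc / (m_p * cp)
Denominator = 17.9 * 1.19 = 21.3010
Temperature rise = 47953 / 21.3010 = 2251.21 K
T_ad = 82 + 2251.21 = 2333.21 deg C


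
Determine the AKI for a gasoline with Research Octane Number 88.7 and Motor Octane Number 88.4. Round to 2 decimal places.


AKI = (RON + MON) / 2
AKI = (88.7 + 88.4) / 2
AKI = 177.1 / 2 = 88.55


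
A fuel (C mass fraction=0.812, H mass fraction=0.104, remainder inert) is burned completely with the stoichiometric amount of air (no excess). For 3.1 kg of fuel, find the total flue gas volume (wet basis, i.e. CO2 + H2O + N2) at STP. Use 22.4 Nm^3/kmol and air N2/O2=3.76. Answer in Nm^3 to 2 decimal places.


Per kg fuel: CO2 = (C/12 kmol)*22.4 = (0.812/12)*22.4 = 1.51573 Nm^3
Per kg fuel: H2O = (H/2 kmol)*22.4 = (0.104/2)*22.4 = 1.16480 Nm^3
O2 needed per kg fuel = C/12 + H/4 = 0.812/12 + 0.104/4 = 0.09366667 kmol
Per kg fuel: N2 = O2*3.76*22.4 = 0.09366667*3.76*22.4 = 7.88898 Nm^3
Total per kg = 1.51573 + 1.16480 + 7.88898 = 10.56951 Nm^3
Total = 10.56951 * 3.1 = 32.77 Nm^3


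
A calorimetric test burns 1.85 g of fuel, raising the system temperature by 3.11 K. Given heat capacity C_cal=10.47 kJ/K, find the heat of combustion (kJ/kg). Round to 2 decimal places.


Hc = C_cal * delta_T / m_fuel
Q_released = 10.47 * 3.11 = 32.5617 kJ
m_fuel = 1.85 g = 1.85/1000 kg = 0.001850 kg
Hc = 32.5617 / 0.001850 = 17600.92 kJ/kg


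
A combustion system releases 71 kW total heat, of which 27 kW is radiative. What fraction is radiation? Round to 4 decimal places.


f_rad = Q_rad / Q_total
f_rad = 27 / 71 = 0.3803


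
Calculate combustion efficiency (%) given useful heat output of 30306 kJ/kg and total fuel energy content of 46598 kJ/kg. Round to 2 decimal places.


Efficiency = (Q_useful / Q_fuel) * 100
Efficiency = (30306 / 46598) * 100
Efficiency = 0.6504 * 100 = 65.04%


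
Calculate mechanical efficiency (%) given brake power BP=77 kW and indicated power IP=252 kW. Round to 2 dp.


eta_mech = (BP / IP) * 100
Ratio = 77 / 252 = 0.3056
eta_mech = 0.3056 * 100 = 30.56%


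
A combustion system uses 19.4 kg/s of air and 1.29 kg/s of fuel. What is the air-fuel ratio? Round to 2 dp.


AFR = m_air / m_fuel
AFR = 19.4 / 1.29 = 15.04


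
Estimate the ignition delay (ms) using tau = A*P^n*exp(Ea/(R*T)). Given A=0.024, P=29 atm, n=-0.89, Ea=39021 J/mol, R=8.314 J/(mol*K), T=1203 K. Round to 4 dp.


tau = A * P^n * exp(Ea/(R*T))
P^n = 29^(-0.89) = 0.04994198
Ea/(R*T) = 39021/(8.314*1203) = 3.901420
exp(Ea/(R*T)) = 49.472669
tau = 0.024 * 0.04994198 * 49.472669 = 0.0593 ms


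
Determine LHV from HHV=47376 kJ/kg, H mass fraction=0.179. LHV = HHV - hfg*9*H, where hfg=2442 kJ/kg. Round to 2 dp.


LHV = HHV - hfg * 9 * H
Water correction = 2442 * 9 * 0.179 = 3934.062 kJ/kg
LHV = 47376 - 3934.062 = 43441.94 kJ/kg


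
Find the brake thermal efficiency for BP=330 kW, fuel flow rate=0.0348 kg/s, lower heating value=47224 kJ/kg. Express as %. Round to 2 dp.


eta_BTE = (BP / (mf * LHV)) * 100
Denominator = 0.0348 * 47224 = 1643.3952 kW
eta_BTE = (330 / 1643.3952) * 100 = 20.08%


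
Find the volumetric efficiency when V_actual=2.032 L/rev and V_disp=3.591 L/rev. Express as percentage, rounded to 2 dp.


eta_v = (V_actual / V_disp) * 100
Ratio = 2.032 / 3.591 = 0.5659
eta_v = 0.5659 * 100 = 56.59%


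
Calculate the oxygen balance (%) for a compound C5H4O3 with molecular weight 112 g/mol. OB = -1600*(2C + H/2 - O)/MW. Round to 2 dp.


OB = -1600 * (2C + H/2 - O) / MW
Inner = 2*5 + 4/2 - 3 = 9.00
OB = -1600 * 9.00 / 112 = -128.57%


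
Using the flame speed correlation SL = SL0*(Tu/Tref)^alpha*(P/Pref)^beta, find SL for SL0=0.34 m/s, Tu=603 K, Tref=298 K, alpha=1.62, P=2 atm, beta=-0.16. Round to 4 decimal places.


SL = SL0 * (Tu/Tref)^alpha * (P/Pref)^beta
T ratio = 603/298 = 2.02348993
(T ratio)^alpha = 2.02348993^1.62 = 3.132447
(P/Pref)^beta = 2^(-0.16) = 0.895025
SL = 0.34 * 3.132447 * 0.895025 = 0.9532 m/s


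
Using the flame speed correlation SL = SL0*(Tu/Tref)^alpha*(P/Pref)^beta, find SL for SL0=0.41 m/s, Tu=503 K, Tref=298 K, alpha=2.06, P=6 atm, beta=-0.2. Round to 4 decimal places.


SL = SL0 * (Tu/Tref)^alpha * (P/Pref)^beta
T ratio = 503/298 = 1.68791946
(T ratio)^alpha = 1.68791946^2.06 = 2.939981
(P/Pref)^beta = 6^(-0.2) = 0.698827
SL = 0.41 * 2.939981 * 0.698827 = 0.8424 m/s


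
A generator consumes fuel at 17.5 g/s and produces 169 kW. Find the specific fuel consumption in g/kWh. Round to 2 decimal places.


SFC = (mf / BP) * 3600
Rate = 17.5 / 169 = 0.103550 g/(s*kW)
SFC = 0.103550 * 3600 = 372.78 g/kWh


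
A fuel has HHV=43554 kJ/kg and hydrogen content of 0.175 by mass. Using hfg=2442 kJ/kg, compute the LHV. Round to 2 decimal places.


LHV = HHV - hfg * 9 * H
Water correction = 2442 * 9 * 0.175 = 3846.150 kJ/kg
LHV = 43554 - 3846.150 = 39707.85 kJ/kg


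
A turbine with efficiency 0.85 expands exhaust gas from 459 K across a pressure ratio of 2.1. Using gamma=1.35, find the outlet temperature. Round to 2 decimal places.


T_out = T_in * (1 - eta * (1 - PR^(-(gamma-1)/gamma)))
Exponent = -(1.35-1)/1.35 = -0.25925926
PR^exp = 2.1^(-0.25925926) = 0.82501466
Factor = 1 - 0.85*(1 - 0.82501466) = 0.85126246
T_out = 459 * 0.85126246 = 390.73 K


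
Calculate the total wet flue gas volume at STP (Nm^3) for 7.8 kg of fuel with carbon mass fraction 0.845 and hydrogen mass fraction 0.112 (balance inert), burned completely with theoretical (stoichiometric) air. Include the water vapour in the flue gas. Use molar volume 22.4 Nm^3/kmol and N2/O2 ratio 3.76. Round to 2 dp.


Per kg fuel: CO2 = (C/12 kmol)*22.4 = (0.845/12)*22.4 = 1.57733 Nm^3
Per kg fuel: H2O = (H/2 kmol)*22.4 = (0.112/2)*22.4 = 1.25440 Nm^3
O2 needed per kg fuel = C/12 + H/4 = 0.845/12 + 0.112/4 = 0.09841667 kmol
Per kg fuel: N2 = O2*3.76*22.4 = 0.09841667*3.76*22.4 = 8.28905 Nm^3
Total per kg = 1.57733 + 1.25440 + 8.28905 = 11.12078 Nm^3
Total = 11.12078 * 7.8 = 86.74 Nm^3
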